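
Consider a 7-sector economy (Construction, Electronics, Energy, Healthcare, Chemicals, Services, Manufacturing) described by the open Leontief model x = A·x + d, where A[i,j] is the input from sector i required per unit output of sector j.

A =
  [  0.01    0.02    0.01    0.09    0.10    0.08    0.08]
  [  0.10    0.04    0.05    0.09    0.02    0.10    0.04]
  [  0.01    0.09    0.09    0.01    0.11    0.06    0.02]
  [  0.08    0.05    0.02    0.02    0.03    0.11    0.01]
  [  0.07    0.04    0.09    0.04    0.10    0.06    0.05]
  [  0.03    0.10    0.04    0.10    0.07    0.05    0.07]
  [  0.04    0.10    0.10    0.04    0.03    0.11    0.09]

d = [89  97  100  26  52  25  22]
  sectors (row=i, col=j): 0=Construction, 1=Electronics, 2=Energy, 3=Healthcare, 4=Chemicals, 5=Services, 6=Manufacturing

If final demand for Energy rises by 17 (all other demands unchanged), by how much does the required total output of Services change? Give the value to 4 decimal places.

Form M = I − A:
  [  0.99   -0.02   -0.01   -0.09   -0.10   -0.08   -0.08]
  [ -0.10    0.96   -0.05   -0.09   -0.02   -0.10   -0.04]
  [ -0.01   -0.09    0.91   -0.01   -0.11   -0.06   -0.02]
  [ -0.08   -0.05   -0.02    0.98   -0.03   -0.11   -0.01]
  [ -0.07   -0.04   -0.09   -0.04    0.90   -0.06   -0.05]
  [ -0.03   -0.10   -0.04   -0.10   -0.07    0.95   -0.07]
  [ -0.04   -0.10   -0.10   -0.04   -0.03   -0.11    0.91]
Leontief inverse L = M⁻¹:
  [  1.0463    0.0652    0.0506    0.1269    0.1425    0.1353    0.1156]
  [  0.1347    1.0875    0.0868    0.1356    0.0694    0.1606    0.0792]
  [  0.0455    0.1334    1.1341    0.0480    0.1586    0.1112    0.0526]
  [  0.1056    0.0847    0.0470    1.0584    0.0679    0.1524    0.0411]
  [  0.1062    0.0895    0.1375    0.0825    1.1568    0.1201    0.0900]
  [  0.0742    0.1496    0.0849    0.1446    0.1172    1.1167    0.1089]
  [  0.0829    0.1618    0.1533    0.0925    0.0866    0.1815    1.1364]
Total output x = L · d:
  x_0 = 1.0463·89 + 0.0652·97 + 0.0506·100 + 0.1269·26 + 0.1425·52 + 0.1353·25 + 0.1156·22 = 121.1425
  x_1 = 0.1347·89 + 1.0875·97 + 0.0868·100 + 0.1356·26 + 0.0694·52 + 0.1606·25 + 0.0792·22 = 139.0493
  x_2 = 0.0455·89 + 0.1334·97 + 1.1341·100 + 0.0480·26 + 0.1586·52 + 0.1112·25 + 0.0526·22 = 143.8425
  x_3 = 0.1056·89 + 0.0847·97 + 0.0470·100 + 1.0584·26 + 0.0679·52 + 0.1524·25 + 0.0411·22 = 58.0800
  x_4 = 0.1062·89 + 0.0895·97 + 0.1375·100 + 0.0825·26 + 1.1568·52 + 0.1201·25 + 0.0900·22 = 99.1548
  x_5 = 0.0742·89 + 0.1496·97 + 0.0849·100 + 0.1446·26 + 0.1172·52 + 1.1167·25 + 0.1089·22 = 69.7692
  x_6 = 0.0829·89 + 0.1618·97 + 0.1533·100 + 0.0925·26 + 0.0866·52 + 0.1815·25 + 1.1364·22 = 74.8432
Δx_5 = L[5,2] · Δd_2 = 0.0849 · 17 = 1.4427

1.4427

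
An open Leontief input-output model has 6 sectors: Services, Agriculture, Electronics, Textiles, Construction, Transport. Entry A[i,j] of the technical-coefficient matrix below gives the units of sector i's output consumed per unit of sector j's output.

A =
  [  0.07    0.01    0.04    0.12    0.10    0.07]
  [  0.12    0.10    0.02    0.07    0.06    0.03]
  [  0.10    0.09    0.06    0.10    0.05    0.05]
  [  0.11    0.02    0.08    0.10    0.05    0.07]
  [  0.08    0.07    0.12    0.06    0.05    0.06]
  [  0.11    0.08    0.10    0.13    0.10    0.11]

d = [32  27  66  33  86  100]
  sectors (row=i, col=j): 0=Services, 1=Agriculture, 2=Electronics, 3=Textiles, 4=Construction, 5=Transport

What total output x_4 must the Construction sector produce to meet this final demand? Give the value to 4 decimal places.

Form M = I − A:
  [  0.93   -0.01   -0.04   -0.12   -0.10   -0.07]
  [ -0.12    0.90   -0.02   -0.07   -0.06   -0.03]
  [ -0.10   -0.09    0.94   -0.10   -0.05   -0.05]
  [ -0.11   -0.02   -0.08    0.90   -0.05   -0.07]
  [ -0.08   -0.07   -0.12   -0.06    0.95   -0.06]
  [ -0.11   -0.08   -0.10   -0.13   -0.10    0.89]
Leontief inverse L = M⁻¹:
  [  1.1429    0.0496    0.0987    0.1951    0.1518    0.1227]
  [  0.1889    1.1382    0.0662    0.1393    0.1105    0.0754]
  [  0.1798    0.1348    1.1142    0.1802    0.1064    0.1026]
  [  0.1861    0.0612    0.1365    1.1809    0.1059    0.1244]
  [  0.1587    0.1182    0.1741    0.1395    1.1051    0.1117]
  [  0.2235    0.1458    0.1828    0.2450    0.1803    1.1878]
Total output x = L · d:
  x_0 = 1.1429·32 + 0.0496·27 + 0.0987·66 + 0.1951·33 + 0.1518·86 + 0.1227·100 = 76.1919
  x_1 = 0.1889·32 + 1.1382·27 + 0.0662·66 + 0.1393·33 + 0.1105·86 + 0.0754·100 = 62.7863
  x_2 = 0.1798·32 + 0.1348·27 + 1.1142·66 + 0.1802·33 + 0.1064·86 + 0.1026·100 = 108.2846
  x_3 = 0.1861·32 + 0.0612·27 + 0.1365·66 + 1.1809·33 + 0.1059·86 + 0.1244·100 = 77.1277
  x_4 = 0.1587·32 + 0.1182·27 + 0.1741·66 + 0.1395·33 + 1.1051·86 + 0.1117·100 = 130.5723
  x_5 = 0.2235·32 + 0.1458·27 + 0.1828·66 + 0.2450·33 + 0.1803·86 + 1.1878·100 = 165.5239

130.5723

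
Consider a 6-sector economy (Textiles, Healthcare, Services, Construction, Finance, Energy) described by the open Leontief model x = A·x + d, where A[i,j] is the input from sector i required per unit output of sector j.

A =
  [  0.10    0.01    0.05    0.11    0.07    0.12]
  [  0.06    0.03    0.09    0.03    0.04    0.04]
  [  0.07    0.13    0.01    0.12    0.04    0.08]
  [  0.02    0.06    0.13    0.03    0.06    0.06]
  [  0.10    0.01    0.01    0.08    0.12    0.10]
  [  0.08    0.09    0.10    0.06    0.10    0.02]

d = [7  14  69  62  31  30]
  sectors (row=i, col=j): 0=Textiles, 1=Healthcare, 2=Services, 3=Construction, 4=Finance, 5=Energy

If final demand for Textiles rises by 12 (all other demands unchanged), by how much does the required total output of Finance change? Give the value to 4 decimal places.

1.8607

Form M = I − A:
  [  0.90   -0.01   -0.05   -0.11   -0.07   -0.12]
  [ -0.06    0.97   -0.09   -0.03   -0.04   -0.04]
  [ -0.07   -0.13    0.99   -0.12   -0.04   -0.08]
  [ -0.02   -0.06   -0.13    0.97   -0.06   -0.06]
  [ -0.10   -0.01   -0.01   -0.08    0.88   -0.10]
  [ -0.08   -0.09   -0.10   -0.06   -0.10    0.98]
Leontief inverse L = M⁻¹:
  [  1.1567    0.0539    0.1044    0.1674    0.1306    0.1759]
  [  0.0966    1.0600    0.1188    0.0693    0.0747    0.0767]
  [  0.1194    0.1673    1.0670    0.1662    0.0915    0.1281]
  [  0.0638    0.0998    0.1649    1.0764    0.1020    0.1017]
  [  0.1551    0.0439    0.0567    0.1328    1.1798    0.1539]
  [  0.1352    0.1294    0.1442    0.1164    0.1535    1.0768]
Total output x = L · d:
  x_0 = 1.1567·7 + 0.0539·14 + 0.1044·69 + 0.1674·62 + 0.1306·31 + 0.1759·30 = 35.7621
  x_1 = 0.0966·7 + 1.0600·14 + 0.1188·69 + 0.0693·62 + 0.0747·31 + 0.0767·30 = 32.6316
  x_2 = 0.1194·7 + 0.1673·14 + 1.0670·69 + 0.1662·62 + 0.0915·31 + 0.1281·30 = 93.7847
  x_3 = 0.0638·7 + 0.0998·14 + 0.1649·69 + 1.0764·62 + 0.1020·31 + 0.1017·30 = 86.1720
  x_4 = 0.1551·7 + 0.0439·14 + 0.0567·69 + 0.1328·62 + 1.1798·31 + 0.1539·30 = 55.0377
  x_5 = 0.1352·7 + 0.1294·14 + 0.1442·69 + 0.1164·62 + 0.1535·31 + 1.0768·30 = 56.9902
Δx_4 = L[4,0] · Δd_0 = 0.1551 · 12 = 1.8607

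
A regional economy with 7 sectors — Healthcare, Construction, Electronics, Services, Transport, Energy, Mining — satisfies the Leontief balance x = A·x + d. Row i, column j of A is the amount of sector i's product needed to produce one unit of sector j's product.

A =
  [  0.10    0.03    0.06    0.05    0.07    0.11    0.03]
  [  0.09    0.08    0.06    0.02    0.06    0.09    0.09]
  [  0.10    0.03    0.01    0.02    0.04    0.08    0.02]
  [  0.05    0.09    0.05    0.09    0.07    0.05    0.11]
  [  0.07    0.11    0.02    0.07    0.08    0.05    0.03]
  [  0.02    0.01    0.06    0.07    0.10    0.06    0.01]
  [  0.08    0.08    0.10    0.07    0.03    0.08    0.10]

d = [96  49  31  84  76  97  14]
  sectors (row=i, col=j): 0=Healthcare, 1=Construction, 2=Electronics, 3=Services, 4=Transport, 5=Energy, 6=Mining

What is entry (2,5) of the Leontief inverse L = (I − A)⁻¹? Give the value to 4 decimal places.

L[2,5] = 0.1203

Form M = I − A:
  [  0.90   -0.03   -0.06   -0.05   -0.07   -0.11   -0.03]
  [ -0.09    0.92   -0.06   -0.02   -0.06   -0.09   -0.09]
  [ -0.10   -0.03    0.99   -0.02   -0.04   -0.08   -0.02]
  [ -0.05   -0.09   -0.05    0.91   -0.07   -0.05   -0.11]
  [ -0.07   -0.11   -0.02   -0.07    0.92   -0.05   -0.03]
  [ -0.02   -0.01   -0.06   -0.07   -0.10    0.94   -0.01]
  [ -0.08   -0.08   -0.10   -0.07   -0.03   -0.08    0.90]
Leontief inverse L = M⁻¹:
  [  1.1538    0.0725    0.0984    0.0946    0.1243    0.1675    0.0655]
  [  0.1529    1.1292    0.1065    0.0668    0.1164    0.1562    0.1342]
  [  0.1364    0.0575    1.0376    0.0501    0.0775    0.1203    0.0434]
  [  0.1170    0.1500    0.1005    1.1426    0.1283    0.1184    0.1664]
  [  0.1260    0.1601    0.0599    0.1129    1.1323    0.1077    0.0743]
  [  0.0586    0.0469    0.0849    0.1043    0.1398    1.0986    0.0381]
  [  0.1498    0.1344    0.1509    0.1218    0.0902    0.1526    1.1525]
Total output x = L · d:
  x_0 = 1.1538·96 + 0.0725·49 + 0.0984·31 + 0.0946·84 + 0.1243·76 + 0.1675·97 + 0.0655·14 = 151.9287
  x_1 = 0.1529·96 + 1.1292·49 + 0.1065·31 + 0.0668·84 + 0.1164·76 + 0.1562·97 + 0.1342·14 = 104.8033
  x_2 = 0.1364·96 + 0.0575·49 + 1.0376·31 + 0.0501·84 + 0.0775·76 + 0.1203·97 + 0.0434·14 = 70.4560
  x_3 = 0.1170·96 + 0.1500·49 + 0.1005·31 + 1.1426·84 + 0.1283·76 + 0.1184·97 + 0.1664·14 = 141.2360
  x_4 = 0.1260·96 + 0.1601·49 + 0.0599·31 + 0.1129·84 + 1.1323·76 + 0.1077·97 + 0.0743·14 = 128.8273
  x_5 = 0.0586·96 + 0.0469·49 + 0.0849·31 + 0.1043·84 + 0.1398·76 + 1.0986·97 + 0.0381·14 = 137.0424
  x_6 = 0.1498·96 + 0.1344·49 + 0.1509·31 + 0.1218·84 + 0.0902·76 + 0.1526·97 + 1.1525·14 = 73.6654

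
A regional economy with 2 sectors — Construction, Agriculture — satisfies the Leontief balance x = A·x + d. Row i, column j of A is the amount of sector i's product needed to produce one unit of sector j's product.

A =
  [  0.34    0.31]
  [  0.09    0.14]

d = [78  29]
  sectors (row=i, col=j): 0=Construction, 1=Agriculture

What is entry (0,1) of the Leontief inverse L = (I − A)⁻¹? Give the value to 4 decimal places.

L[0,1] = 0.5744

Form M = I − A:
  [  0.66   -0.31]
  [ -0.09    0.86]
Leontief inverse L = M⁻¹:
  [  1.5935    0.5744]
  [  0.1668    1.2229]
Total output x = L · d:
  x_0 = 1.5935·78 + 0.5744·29 = 140.9487
  x_1 = 0.1668·78 + 1.2229·29 = 48.4714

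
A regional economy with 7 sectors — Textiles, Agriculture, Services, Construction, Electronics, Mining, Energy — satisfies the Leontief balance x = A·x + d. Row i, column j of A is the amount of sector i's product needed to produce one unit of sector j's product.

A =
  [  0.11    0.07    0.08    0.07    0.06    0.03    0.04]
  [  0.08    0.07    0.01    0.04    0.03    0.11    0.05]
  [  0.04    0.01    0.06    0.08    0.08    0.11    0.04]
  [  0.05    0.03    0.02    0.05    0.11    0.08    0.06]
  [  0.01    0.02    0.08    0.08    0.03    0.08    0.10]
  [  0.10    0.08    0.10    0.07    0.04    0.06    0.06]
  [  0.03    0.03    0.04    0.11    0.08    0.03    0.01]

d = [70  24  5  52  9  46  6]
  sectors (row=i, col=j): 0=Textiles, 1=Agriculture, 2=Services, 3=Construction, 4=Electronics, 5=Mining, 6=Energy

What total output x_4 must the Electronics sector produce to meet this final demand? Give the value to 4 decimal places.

Form M = I − A:
  [  0.89   -0.07   -0.08   -0.07   -0.06   -0.03   -0.04]
  [ -0.08    0.93   -0.01   -0.04   -0.03   -0.11   -0.05]
  [ -0.04   -0.01    0.94   -0.08   -0.08   -0.11   -0.04]
  [ -0.05   -0.03   -0.02    0.95   -0.11   -0.08   -0.06]
  [ -0.01   -0.02   -0.08   -0.08    0.97   -0.08   -0.10]
  [ -0.10   -0.08   -0.10   -0.07   -0.04    0.94   -0.06]
  [ -0.03   -0.03   -0.04   -0.11   -0.08   -0.03    0.99]
Leontief inverse L = M⁻¹:
  [  1.1594    0.1051    0.1244    0.1253    0.1097    0.0864    0.0811]
  [  0.1277    1.1058    0.0506    0.0874    0.0696    0.1555    0.0848]
  [  0.0832    0.0416    1.1055    0.1328    0.1260    0.1615    0.0807]
  [  0.0893    0.0602    0.0622    1.1005    0.1507    0.1268    0.0988]
  [  0.0479    0.0476    0.1183    0.1310    1.0763    0.1279    0.1335]
  [  0.1556    0.1196    0.1493    0.1319    0.0955    1.1229    0.1041]
  [  0.0609    0.0525    0.0710    0.1487    0.1171    0.0723    1.0433]
Total output x = L · d:
  x_0 = 1.1594·70 + 0.1051·24 + 0.1244·5 + 0.1253·52 + 0.1097·9 + 0.0864·46 + 0.0811·6 = 96.2650
  x_1 = 0.1277·70 + 1.1058·24 + 0.0506·5 + 0.0874·52 + 0.0696·9 + 0.1555·46 + 0.0848·6 = 48.5605
  x_2 = 0.0832·70 + 0.0416·24 + 1.1055·5 + 0.1328·52 + 0.1260·9 + 0.1615·46 + 0.0807·6 = 28.3031
  x_3 = 0.0893·70 + 0.0602·24 + 0.0622·5 + 1.1005·52 + 0.1507·9 + 0.1268·46 + 0.0988·6 = 73.0123
  x_4 = 0.0479·70 + 0.0476·24 + 0.1183·5 + 0.1310·52 + 1.0763·9 + 0.1279·46 + 0.1335·6 = 28.2728
  x_5 = 0.1556·70 + 0.1196·24 + 0.1493·5 + 0.1319·52 + 0.0955·9 + 1.1229·46 + 0.1041·6 = 74.5088
  x_6 = 0.0609·70 + 0.0525·24 + 0.0710·5 + 0.1487·52 + 0.1171·9 + 0.0723·46 + 1.0433·6 = 24.2478

28.2728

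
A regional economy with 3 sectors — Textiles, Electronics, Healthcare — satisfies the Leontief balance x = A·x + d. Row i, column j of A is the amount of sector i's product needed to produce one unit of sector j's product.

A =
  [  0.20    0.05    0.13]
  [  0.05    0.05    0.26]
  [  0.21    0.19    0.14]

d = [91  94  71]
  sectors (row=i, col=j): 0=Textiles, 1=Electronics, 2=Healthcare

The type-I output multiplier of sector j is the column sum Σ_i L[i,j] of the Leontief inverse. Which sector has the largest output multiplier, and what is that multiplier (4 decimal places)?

Form M = I − A:
  [  0.80   -0.05   -0.13]
  [ -0.05    0.95   -0.26]
  [ -0.21   -0.19    0.86]
Leontief inverse L = M⁻¹:
  [  1.3188    0.1163    0.2345]
  [  0.1677    1.1352    0.3685]
  [  0.3591    0.2792    1.3015]
Total output x = L · d:
  x_0 = 1.3188·91 + 0.1163·94 + 0.2345·71 = 147.5987
  x_1 = 0.1677·91 + 1.1352·94 + 0.3685·71 = 148.1314
  x_2 = 0.3591·91 + 0.2792·94 + 1.3015·71 = 151.3264
Output multipliers (column sums of L):
  Textiles: 1.8456
  Electronics: 1.5307
  Healthcare: 1.9045

Healthcare (1.9045)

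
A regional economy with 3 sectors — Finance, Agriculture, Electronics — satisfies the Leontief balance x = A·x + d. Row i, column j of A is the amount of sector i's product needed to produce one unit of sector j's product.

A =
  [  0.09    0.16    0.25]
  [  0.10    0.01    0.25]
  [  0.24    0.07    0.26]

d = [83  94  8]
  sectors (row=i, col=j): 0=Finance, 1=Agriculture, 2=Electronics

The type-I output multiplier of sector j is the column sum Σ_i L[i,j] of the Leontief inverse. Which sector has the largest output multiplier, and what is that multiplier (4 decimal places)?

Electronics (2.5080)

Form M = I − A:
  [  0.91   -0.16   -0.25]
  [ -0.10    0.99   -0.25]
  [ -0.24   -0.07    0.74]
Leontief inverse L = M⁻¹:
  [  1.2586    0.2392    0.5060]
  [  0.2359    1.0796    0.4444]
  [  0.4305    0.1797    1.5575]
Total output x = L · d:
  x_0 = 1.2586·83 + 0.2392·94 + 0.5060·8 = 131.0002
  x_1 = 0.2359·83 + 1.0796·94 + 0.4444·8 = 124.6176
  x_2 = 0.4305·83 + 0.1797·94 + 1.5575·8 = 65.0855
Output multipliers (column sums of L):
  Finance: 1.9250
  Agriculture: 1.4985
  Electronics: 2.5080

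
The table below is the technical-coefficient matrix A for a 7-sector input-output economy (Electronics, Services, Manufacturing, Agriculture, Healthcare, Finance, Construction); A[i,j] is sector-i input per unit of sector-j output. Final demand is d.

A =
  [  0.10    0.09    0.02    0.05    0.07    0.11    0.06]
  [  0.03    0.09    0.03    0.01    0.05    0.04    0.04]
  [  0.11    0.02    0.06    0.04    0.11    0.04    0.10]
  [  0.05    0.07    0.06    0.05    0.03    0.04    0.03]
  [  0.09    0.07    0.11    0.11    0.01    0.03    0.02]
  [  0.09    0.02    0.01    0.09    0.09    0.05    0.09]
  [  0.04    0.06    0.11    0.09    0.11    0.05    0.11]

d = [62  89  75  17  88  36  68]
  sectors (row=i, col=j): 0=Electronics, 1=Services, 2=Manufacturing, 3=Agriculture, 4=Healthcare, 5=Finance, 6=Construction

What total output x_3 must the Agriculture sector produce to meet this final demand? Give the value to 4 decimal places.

Form M = I − A:
  [  0.90   -0.09   -0.02   -0.05   -0.07   -0.11   -0.06]
  [ -0.03    0.91   -0.03   -0.01   -0.05   -0.04   -0.04]
  [ -0.11   -0.02    0.94   -0.04   -0.11   -0.04   -0.10]
  [ -0.05   -0.07   -0.06    0.95   -0.03   -0.04   -0.03]
  [ -0.09   -0.07   -0.11   -0.11    0.99   -0.03   -0.02]
  [ -0.09   -0.02   -0.01   -0.09   -0.09    0.95   -0.09]
  [ -0.04   -0.06   -0.11   -0.09   -0.11   -0.05    0.89]
Leontief inverse L = M⁻¹:
  [  1.1636    0.1456    0.0662    0.1062    0.1273    0.1582    0.1149]
  [  0.0648    1.1222    0.0585    0.0402    0.0828    0.0653    0.0712]
  [  0.1770    0.0750    1.1154    0.0998    0.1687    0.0884    0.1567]
  [  0.0916    0.1056    0.0910    1.0833    0.0685    0.0701    0.0663]
  [  0.1470    0.1172    0.1495    0.1515    1.0617    0.0717    0.0682]
  [  0.1469    0.0707    0.0587    0.1437    0.1395    1.0928    0.1382]
  [  0.1142    0.1206    0.1758    0.1562    0.1781    0.0998    1.1758]
Total output x = L · d:
  x_0 = 1.1636·62 + 0.1456·89 + 0.0662·75 + 0.1062·17 + 0.1273·88 + 0.1582·36 + 0.1149·68 = 116.5800
  x_1 = 0.0648·62 + 1.1222·89 + 0.0585·75 + 0.0402·17 + 0.0828·88 + 0.0653·36 + 0.0712·68 = 123.4357
  x_2 = 0.1770·62 + 0.0750·89 + 1.1154·75 + 0.0998·17 + 0.1687·88 + 0.0884·36 + 0.1567·68 = 131.6851
  x_3 = 0.0916·62 + 0.1056·89 + 0.0910·75 + 1.0833·17 + 0.0685·88 + 0.0701·36 + 0.0663·68 = 53.3757
  x_4 = 0.1470·62 + 0.1172·89 + 0.1495·75 + 0.1515·17 + 1.0617·88 + 0.0717·36 + 0.0682·68 = 133.9846
  x_5 = 0.1469·62 + 0.0707·89 + 0.0587·75 + 0.1437·17 + 0.1395·88 + 1.0928·36 + 0.1382·68 = 83.2622
  x_6 = 0.1142·62 + 0.1206·89 + 0.1758·75 + 0.1562·17 + 0.1781·88 + 0.0998·36 + 1.1758·68 = 132.8763

53.3757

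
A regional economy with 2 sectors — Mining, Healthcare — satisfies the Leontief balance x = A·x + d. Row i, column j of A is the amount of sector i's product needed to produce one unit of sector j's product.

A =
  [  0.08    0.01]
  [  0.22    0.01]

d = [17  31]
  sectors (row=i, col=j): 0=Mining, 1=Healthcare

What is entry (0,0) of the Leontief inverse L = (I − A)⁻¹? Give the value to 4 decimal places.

L[0,0] = 1.0896

Form M = I − A:
  [  0.92   -0.01]
  [ -0.22    0.99]
Leontief inverse L = M⁻¹:
  [  1.0896    0.0110]
  [  0.2421    1.0125]
Total output x = L · d:
  x_0 = 1.0896·17 + 0.0110·31 = 18.8642
  x_1 = 0.2421·17 + 1.0125·31 = 35.5052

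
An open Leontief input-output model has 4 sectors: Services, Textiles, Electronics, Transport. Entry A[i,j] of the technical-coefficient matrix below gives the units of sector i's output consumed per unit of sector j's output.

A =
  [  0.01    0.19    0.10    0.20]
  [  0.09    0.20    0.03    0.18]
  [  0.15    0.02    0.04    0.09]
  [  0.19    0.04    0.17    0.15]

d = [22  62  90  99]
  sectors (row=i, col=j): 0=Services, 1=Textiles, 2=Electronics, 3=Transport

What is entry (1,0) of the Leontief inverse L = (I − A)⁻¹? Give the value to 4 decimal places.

L[1,0] = 0.2037

Form M = I − A:
  [  0.99   -0.19   -0.10   -0.20]
  [ -0.09    0.80   -0.03   -0.18]
  [ -0.15   -0.02    0.96   -0.09]
  [ -0.19   -0.04   -0.17    0.85]
Leontief inverse L = M⁻¹:
  [  1.1319    0.2909    0.1886    0.3479]
  [  0.2037    1.3185    0.1227    0.3401]
  [  0.2097    0.0865    1.0988    0.1840]
  [  0.3045    0.1444    0.2677    1.3070]
Total output x = L · d:
  x_0 = 1.1319·22 + 0.2909·62 + 0.1886·90 + 0.3479·99 = 94.3573
  x_1 = 0.2037·22 + 1.3185·62 + 0.1227·90 + 0.3401·99 = 130.9370
  x_2 = 0.2097·22 + 0.0865·62 + 1.0988·90 + 0.1840·99 = 127.0780
  x_3 = 0.3045·22 + 0.1444·62 + 0.2677·90 + 1.3070·99 = 169.1396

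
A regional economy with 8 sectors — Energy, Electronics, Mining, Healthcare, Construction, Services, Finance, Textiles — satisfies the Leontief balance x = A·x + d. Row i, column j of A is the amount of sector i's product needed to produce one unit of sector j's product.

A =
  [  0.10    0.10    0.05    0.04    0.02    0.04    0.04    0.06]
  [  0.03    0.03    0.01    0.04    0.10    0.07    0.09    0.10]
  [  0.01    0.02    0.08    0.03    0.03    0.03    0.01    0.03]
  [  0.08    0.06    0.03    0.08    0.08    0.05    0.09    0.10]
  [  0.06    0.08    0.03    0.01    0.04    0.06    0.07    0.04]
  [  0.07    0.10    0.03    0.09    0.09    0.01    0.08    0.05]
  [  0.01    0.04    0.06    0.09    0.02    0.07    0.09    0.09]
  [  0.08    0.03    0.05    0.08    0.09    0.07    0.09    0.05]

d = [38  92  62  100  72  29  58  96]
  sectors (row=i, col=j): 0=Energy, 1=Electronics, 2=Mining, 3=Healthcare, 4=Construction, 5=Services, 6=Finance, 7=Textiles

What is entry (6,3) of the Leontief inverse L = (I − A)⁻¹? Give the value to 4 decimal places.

Form M = I − A:
  [  0.90   -0.10   -0.05   -0.04   -0.02   -0.04   -0.04   -0.06]
  [ -0.03    0.97   -0.01   -0.04   -0.10   -0.07   -0.09   -0.10]
  [ -0.01   -0.02    0.92   -0.03   -0.03   -0.03   -0.01   -0.03]
  [ -0.08   -0.06   -0.03    0.92   -0.08   -0.05   -0.09   -0.10]
  [ -0.06   -0.08   -0.03   -0.01    0.96   -0.06   -0.07   -0.04]
  [ -0.07   -0.10   -0.03   -0.09   -0.09    0.99   -0.08   -0.05]
  [ -0.01   -0.04   -0.06   -0.09   -0.02   -0.07    0.91   -0.09]
  [ -0.08   -0.03   -0.05   -0.08   -0.09   -0.07   -0.09    0.95]
Leontief inverse L = M⁻¹:
  [  1.1474    0.1475    0.0846    0.0878    0.0700    0.0833    0.0989    0.1166]
  [  0.0801    1.0821    0.0469    0.0944    0.1529    0.1176    0.1581    0.1580]
  [  0.0312    0.0420    1.0996    0.0529    0.0544    0.0500    0.0369    0.0551]
  [  0.1417    0.1222    0.0750    1.1445    0.1432    0.1073    0.1698    0.1724]
  [  0.0984    0.1218    0.0597    0.0526    1.0827    0.0976    0.1229    0.0888]
  [  0.1235    0.1548    0.0690    0.1452    0.1469    1.0635    0.1523    0.1181]
  [  0.0574    0.0876    0.0987    0.1479    0.0748    0.1159    1.1566    0.1503]
  [  0.1366    0.0903    0.0929    0.1392    0.1461    0.1210    0.1620    1.1162]
Total output x = L · d:
  x_0 = 1.1474·38 + 0.1475·92 + 0.0846·62 + 0.0878·100 + 0.0700·72 + 0.0833·29 + 0.0989·58 + 0.1166·96 = 95.5786
  x_1 = 0.0801·38 + 1.0821·92 + 0.0469·62 + 0.0944·100 + 0.1529·72 + 0.1176·29 + 0.1581·58 + 0.1580·96 = 153.7048
  x_2 = 0.0312·38 + 0.0420·92 + 1.0996·62 + 0.0529·100 + 0.0544·72 + 0.0500·29 + 0.0369·58 + 0.0551·96 = 91.3192
  x_3 = 0.1417·38 + 0.1222·92 + 0.0750·62 + 1.1445·100 + 0.1432·72 + 0.1073·29 + 0.1698·58 + 0.1724·96 = 175.5497
  x_4 = 0.0984·38 + 0.1218·92 + 0.0597·62 + 0.0526·100 + 1.0827·72 + 0.0976·29 + 0.1229·58 + 0.0888·96 = 120.3489
  x_5 = 0.1235·38 + 0.1548·92 + 0.0690·62 + 0.1452·100 + 0.1469·72 + 1.0635·29 + 0.1523·58 + 0.1181·96 = 99.3257
  x_6 = 0.0574·38 + 0.0876·92 + 0.0987·62 + 0.1479·100 + 0.0748·72 + 0.1159·29 + 1.1566·58 + 0.1503·96 = 121.4081
  x_7 = 0.1366·38 + 0.0903·92 + 0.0929·62 + 0.1392·100 + 0.1461·72 + 0.1210·29 + 0.1620·58 + 1.1162·96 = 163.7666

L[6,3] = 0.1479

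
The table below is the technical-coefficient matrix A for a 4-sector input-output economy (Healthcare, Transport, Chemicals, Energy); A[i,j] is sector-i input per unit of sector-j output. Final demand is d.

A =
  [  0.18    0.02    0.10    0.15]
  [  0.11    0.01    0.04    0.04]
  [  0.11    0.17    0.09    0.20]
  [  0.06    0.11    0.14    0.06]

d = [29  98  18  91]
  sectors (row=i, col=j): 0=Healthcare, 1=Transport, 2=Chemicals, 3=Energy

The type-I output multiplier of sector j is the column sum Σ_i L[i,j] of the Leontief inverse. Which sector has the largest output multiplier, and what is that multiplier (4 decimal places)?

Form M = I − A:
  [  0.82   -0.02   -0.10   -0.15]
  [ -0.11    0.99   -0.04   -0.04]
  [ -0.11   -0.17    0.91   -0.20]
  [ -0.06   -0.11   -0.14    0.94]
Leontief inverse L = M⁻¹:
  [  1.2731    0.0841    0.1813    0.2453]
  [  0.1553    1.0357    0.0757    0.0849]
  [  0.2117    0.2393    1.1780    0.2946]
  [  0.1310    0.1622    0.1959    1.1333]
Total output x = L · d:
  x_0 = 1.2731·29 + 0.0841·98 + 0.1813·18 + 0.2453·91 = 70.7495
  x_1 = 0.1553·29 + 1.0357·98 + 0.0757·18 + 0.0849·91 = 115.0915
  x_2 = 0.2117·29 + 0.2393·98 + 1.1780·18 + 0.2946·91 = 77.6023
  x_3 = 0.1310·29 + 0.1622·98 + 0.1959·18 + 1.1333·91 = 126.3504
Output multipliers (column sums of L):
  Healthcare: 1.7710
  Transport: 1.5213
  Chemicals: 1.6309
  Energy: 1.7582

Healthcare (1.7710)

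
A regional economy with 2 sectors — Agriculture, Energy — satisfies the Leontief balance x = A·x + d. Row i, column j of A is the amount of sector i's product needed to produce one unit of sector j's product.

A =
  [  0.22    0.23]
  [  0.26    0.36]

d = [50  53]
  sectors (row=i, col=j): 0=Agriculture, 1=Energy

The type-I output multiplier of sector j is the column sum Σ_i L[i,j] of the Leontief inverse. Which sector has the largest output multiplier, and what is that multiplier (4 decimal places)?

Form M = I − A:
  [  0.78   -0.23]
  [ -0.26    0.64]
Leontief inverse L = M⁻¹:
  [  1.4565    0.5234]
  [  0.5917    1.7751]
Total output x = L · d:
  x_0 = 1.4565·50 + 0.5234·53 = 100.5690
  x_1 = 0.5917·50 + 1.7751·53 = 123.6686
Output multipliers (column sums of L):
  Agriculture: 2.0482
  Energy: 2.2986

Energy (2.2986)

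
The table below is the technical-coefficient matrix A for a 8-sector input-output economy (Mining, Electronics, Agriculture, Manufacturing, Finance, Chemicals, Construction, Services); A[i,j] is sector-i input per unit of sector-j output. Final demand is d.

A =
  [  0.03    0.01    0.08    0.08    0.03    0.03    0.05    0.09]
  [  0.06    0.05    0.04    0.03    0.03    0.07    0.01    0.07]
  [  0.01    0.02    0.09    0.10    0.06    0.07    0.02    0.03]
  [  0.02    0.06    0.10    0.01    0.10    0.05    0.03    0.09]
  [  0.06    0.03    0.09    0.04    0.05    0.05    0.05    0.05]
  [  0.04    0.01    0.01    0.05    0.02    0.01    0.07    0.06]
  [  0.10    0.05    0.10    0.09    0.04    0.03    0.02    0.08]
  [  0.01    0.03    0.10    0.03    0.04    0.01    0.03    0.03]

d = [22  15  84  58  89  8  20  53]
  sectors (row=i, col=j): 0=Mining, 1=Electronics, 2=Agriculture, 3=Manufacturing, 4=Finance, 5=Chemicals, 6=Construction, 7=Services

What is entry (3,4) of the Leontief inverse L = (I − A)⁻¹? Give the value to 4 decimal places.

L[3,4] = 0.1341

Form M = I − A:
  [  0.97   -0.01   -0.08   -0.08   -0.03   -0.03   -0.05   -0.09]
  [ -0.06    0.95   -0.04   -0.03   -0.03   -0.07   -0.01   -0.07]
  [ -0.01   -0.02    0.91   -0.10   -0.06   -0.07   -0.02   -0.03]
  [ -0.02   -0.06   -0.10    0.99   -0.10   -0.05   -0.03   -0.09]
  [ -0.06   -0.03   -0.09   -0.04    0.95   -0.05   -0.05   -0.05]
  [ -0.04   -0.01   -0.01   -0.05   -0.02    0.99   -0.07   -0.06]
  [ -0.10   -0.05   -0.10   -0.09   -0.04   -0.03    0.98   -0.08]
  [ -0.01   -0.03   -0.10   -0.03   -0.04   -0.01   -0.03    0.97]
Leontief inverse L = M⁻¹:
  [  1.0516    0.0316    0.1354    0.1154    0.0645    0.0562    0.0715    0.1274]
  [  0.0795    1.0666    0.0817    0.0598    0.0552    0.0914    0.0309    0.1035]
  [  0.0322    0.0413    1.1410    0.1339    0.0953    0.0982    0.0434    0.0682]
  [  0.0470    0.0823    0.1576    1.0508    0.1341    0.0812    0.0552    0.1292]
  [  0.0850    0.0508    0.1445    0.0802    1.0830    0.0783    0.0739    0.0902]
  [  0.0582    0.0257    0.0489    0.0744    0.0425    1.0265    0.0847    0.0883]
  [  0.1264    0.0759    0.1676    0.1352    0.0822    0.0651    1.0480    0.1296]
  [  0.0261    0.0448    0.1381    0.0576    0.0640    0.0319    0.0442    1.0551]
Total output x = L · d:
  x_0 = 1.0516·22 + 0.0316·15 + 0.1354·84 + 0.1154·58 + 0.0645·89 + 0.0562·8 + 0.0715·20 + 0.1274·53 = 56.0486
  x_1 = 0.0795·22 + 1.0666·15 + 0.0817·84 + 0.0598·58 + 0.0552·89 + 0.0914·8 + 0.0309·20 + 0.1035·53 = 39.8253
  x_2 = 0.0322·22 + 0.0413·15 + 1.1410·84 + 0.1339·58 + 0.0953·89 + 0.0982·8 + 0.0434·20 + 0.0682·53 = 118.6905
  x_3 = 0.0470·22 + 0.0823·15 + 0.1576·84 + 1.0508·58 + 0.1341·89 + 0.0812·8 + 0.0552·20 + 0.1292·53 = 96.9919
  x_4 = 0.0850·22 + 0.0508·15 + 0.1445·84 + 0.0802·58 + 1.0830·89 + 0.0783·8 + 0.0739·20 + 0.0902·53 = 122.6994
  x_5 = 0.0582·22 + 0.0257·15 + 0.0489·84 + 0.0744·58 + 0.0425·89 + 1.0265·8 + 0.0847·20 + 0.0883·53 = 28.4567
  x_6 = 0.1264·22 + 0.0759·15 + 0.1676·84 + 0.1352·58 + 0.0822·89 + 0.0651·8 + 1.0480·20 + 0.1296·53 = 61.5013
  x_7 = 0.0261·22 + 0.0448·15 + 0.1381·84 + 0.0576·58 + 0.0640·89 + 0.0319·8 + 0.0442·20 + 1.0551·53 = 78.9398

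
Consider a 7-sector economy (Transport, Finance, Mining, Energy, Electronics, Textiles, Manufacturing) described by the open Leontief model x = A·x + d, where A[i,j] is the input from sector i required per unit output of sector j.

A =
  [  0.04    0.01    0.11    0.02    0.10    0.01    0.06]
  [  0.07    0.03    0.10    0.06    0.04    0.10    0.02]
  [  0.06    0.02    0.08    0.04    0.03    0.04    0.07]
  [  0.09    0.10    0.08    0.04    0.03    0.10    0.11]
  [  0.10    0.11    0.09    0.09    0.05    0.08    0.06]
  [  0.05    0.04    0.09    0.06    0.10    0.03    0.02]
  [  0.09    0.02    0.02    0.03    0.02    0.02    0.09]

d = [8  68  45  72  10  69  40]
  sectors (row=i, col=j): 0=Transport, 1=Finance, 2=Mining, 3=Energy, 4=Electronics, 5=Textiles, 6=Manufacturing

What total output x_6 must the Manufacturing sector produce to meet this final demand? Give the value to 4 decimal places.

57.6070

Form M = I − A:
  [  0.96   -0.01   -0.11   -0.02   -0.10   -0.01   -0.06]
  [ -0.07    0.97   -0.10   -0.06   -0.04   -0.10   -0.02]
  [ -0.06   -0.02    0.92   -0.04   -0.03   -0.04   -0.07]
  [ -0.09   -0.10   -0.08    0.96   -0.03   -0.10   -0.11]
  [ -0.10   -0.11   -0.09   -0.09    0.95   -0.08   -0.06]
  [ -0.05   -0.04   -0.09   -0.06   -0.10    0.97   -0.02]
  [ -0.09   -0.02   -0.02   -0.03   -0.02   -0.02    0.91]
Leontief inverse L = M⁻¹:
  [  1.0835    0.0377    0.1565    0.0490    0.1284    0.0392    0.0996]
  [  0.1174    1.0610    0.1599    0.0934    0.0805    0.1348    0.0629]
  [  0.0989    0.0424    1.1235    0.0645    0.0589    0.0654    0.1070]
  [  0.1517    0.1344    0.1520    1.0810    0.0791    0.1430    0.1637]
  [  0.1675    0.1522    0.1717    0.1355    1.1028    0.1319    0.1196]
  [  0.0991    0.0744    0.1472    0.0942    0.1349    1.0678    0.0632]
  [  0.1228    0.0374    0.0557    0.0490    0.0456    0.0394    1.1219]
Total output x = L · d:
  x_0 = 1.0835·8 + 0.0377·68 + 0.1565·45 + 0.0490·72 + 0.1284·10 + 0.0392·69 + 0.0996·40 = 29.7734
  x_1 = 0.1174·8 + 1.0610·68 + 0.1599·45 + 0.0934·72 + 0.0805·10 + 0.1348·69 + 0.0629·40 = 99.6299
  x_2 = 0.0989·8 + 0.0424·68 + 1.1235·45 + 0.0645·72 + 0.0589·10 + 0.0654·69 + 0.1070·40 = 68.2566
  x_3 = 0.1517·8 + 0.1344·68 + 0.1520·45 + 1.0810·72 + 0.0791·10 + 0.1430·69 + 0.1637·40 = 112.2335
  x_4 = 0.1675·8 + 0.1522·68 + 0.1717·45 + 0.1355·72 + 1.1028·10 + 0.1319·69 + 0.1196·40 = 54.0868
  x_5 = 0.0991·8 + 0.0744·68 + 0.1472·45 + 0.0942·72 + 0.1349·10 + 1.0678·69 + 0.0632·40 = 96.8163
  x_6 = 0.1228·8 + 0.0374·68 + 0.0557·45 + 0.0490·72 + 0.0456·10 + 0.0394·69 + 1.1219·40 = 57.6070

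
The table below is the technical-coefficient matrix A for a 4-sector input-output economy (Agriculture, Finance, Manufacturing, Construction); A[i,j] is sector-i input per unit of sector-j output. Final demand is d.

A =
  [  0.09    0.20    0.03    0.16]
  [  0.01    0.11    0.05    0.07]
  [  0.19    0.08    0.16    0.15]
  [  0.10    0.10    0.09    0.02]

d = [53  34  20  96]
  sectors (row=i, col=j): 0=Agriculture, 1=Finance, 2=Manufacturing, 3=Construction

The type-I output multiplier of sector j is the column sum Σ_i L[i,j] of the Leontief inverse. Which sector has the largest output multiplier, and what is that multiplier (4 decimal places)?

Finance (1.8107)

Form M = I − A:
  [  0.91   -0.20   -0.03   -0.16]
  [ -0.01    0.89   -0.05   -0.07]
  [ -0.19   -0.08    0.84   -0.15]
  [ -0.10   -0.10   -0.09    0.98]
Leontief inverse L = M⁻¹:
  [  1.1433    0.2889    0.0816    0.2198]
  [  0.0407    1.1514    0.0808    0.1013]
  [  0.2888    0.2046    1.2399    0.2515]
  [  0.1473    0.1658    0.1304    1.0763]
Total output x = L · d:
  x_0 = 1.1433·53 + 0.2889·34 + 0.0816·20 + 0.2198·96 = 93.1471
  x_1 = 0.0407·53 + 1.1514·34 + 0.0808·20 + 0.1013·96 = 52.6384
  x_2 = 0.2888·53 + 0.2046·34 + 1.2399·20 + 0.2515·96 = 71.2086
  x_3 = 0.1473·53 + 0.1658·34 + 0.1304·20 + 1.0763·96 = 119.3748
Output multipliers (column sums of L):
  Agriculture: 1.6200
  Finance: 1.8107
  Manufacturing: 1.5328
  Construction: 1.6488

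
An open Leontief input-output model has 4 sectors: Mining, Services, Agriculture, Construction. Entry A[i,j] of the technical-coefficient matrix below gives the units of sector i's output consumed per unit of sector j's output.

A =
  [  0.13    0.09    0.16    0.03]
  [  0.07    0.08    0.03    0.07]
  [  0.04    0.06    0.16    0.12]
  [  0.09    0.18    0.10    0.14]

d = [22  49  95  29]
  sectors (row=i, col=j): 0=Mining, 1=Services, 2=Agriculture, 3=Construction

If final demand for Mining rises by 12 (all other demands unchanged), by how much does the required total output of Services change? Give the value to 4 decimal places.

1.2543

Form M = I − A:
  [  0.87   -0.09   -0.16   -0.03]
  [ -0.07    0.92   -0.03   -0.07]
  [ -0.04   -0.06    0.84   -0.12]
  [ -0.09   -0.18   -0.10    0.86]
Leontief inverse L = M⁻¹:
  [  1.1814    0.1483    0.2407    0.0869]
  [  0.1045    1.1225    0.0725    0.1051]
  [  0.0859    0.1251    1.2334    0.1853]
  [  0.1555    0.2650    0.1838    1.2154]
Total output x = L · d:
  x_0 = 1.1814·22 + 0.1483·49 + 0.2407·95 + 0.0869·29 = 58.6379
  x_1 = 0.1045·22 + 1.1225·49 + 0.0725·95 + 0.1051·29 = 67.2385
  x_2 = 0.0859·22 + 0.1251·49 + 1.2334·95 + 0.1853·29 = 130.5635
  x_3 = 0.1555·22 + 0.2650·49 + 0.1838·95 + 1.2154·29 = 69.1124
Δx_1 = L[1,0] · Δd_0 = 0.1045 · 12 = 1.2543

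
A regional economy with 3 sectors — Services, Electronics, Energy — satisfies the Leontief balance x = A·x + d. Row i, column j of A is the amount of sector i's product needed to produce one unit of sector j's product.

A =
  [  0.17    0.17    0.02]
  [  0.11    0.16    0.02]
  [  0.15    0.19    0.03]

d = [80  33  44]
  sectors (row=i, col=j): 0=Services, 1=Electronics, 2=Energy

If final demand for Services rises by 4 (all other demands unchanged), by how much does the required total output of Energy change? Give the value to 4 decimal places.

0.9019

Form M = I − A:
  [  0.83   -0.17   -0.02]
  [ -0.11    0.84   -0.02]
  [ -0.15   -0.19    0.97]
Leontief inverse L = M⁻¹:
  [  1.2447    0.2589    0.0310]
  [  0.1684    1.2311    0.0289]
  [  0.2255    0.2812    1.0414]
Total output x = L · d:
  x_0 = 1.2447·80 + 0.2589·33 + 0.0310·44 = 109.4876
  x_1 = 0.1684·80 + 1.2311·33 + 0.0289·44 = 55.3647
  x_2 = 0.2255·80 + 0.2812·33 + 1.0414·44 = 73.1365
Δx_2 = L[2,0] · Δd_0 = 0.2255 · 4 = 0.9019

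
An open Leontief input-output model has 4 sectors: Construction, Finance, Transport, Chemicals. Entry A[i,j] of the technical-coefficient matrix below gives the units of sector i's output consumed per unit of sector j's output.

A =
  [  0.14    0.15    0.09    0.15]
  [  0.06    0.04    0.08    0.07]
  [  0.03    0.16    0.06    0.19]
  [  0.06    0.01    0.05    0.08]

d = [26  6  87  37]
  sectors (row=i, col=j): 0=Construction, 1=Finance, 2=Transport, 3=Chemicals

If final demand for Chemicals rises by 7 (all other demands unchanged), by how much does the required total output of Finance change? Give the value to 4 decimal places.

0.8245

Form M = I − A:
  [  0.86   -0.15   -0.09   -0.15]
  [ -0.06    0.96   -0.08   -0.07]
  [ -0.03   -0.16    0.94   -0.19]
  [ -0.06   -0.01   -0.05    0.92]
Leontief inverse L = M⁻¹:
  [  1.1997    0.2143    0.1460    0.2421]
  [  0.0869    1.0741    0.1060    0.1178]
  [  0.0698    0.1970    1.1008    0.2537]
  [  0.0830    0.0364    0.0705    1.1178]
Total output x = L · d:
  x_0 = 1.1997·26 + 0.2143·6 + 0.1460·87 + 0.2421·37 = 54.1353
  x_1 = 0.0869·26 + 1.0741·6 + 0.1060·87 + 0.1178·37 = 22.2825
  x_2 = 0.0698·26 + 0.1970·6 + 1.1008·87 + 0.2537·37 = 108.1534
  x_3 = 0.0830·26 + 0.0364·6 + 0.0705·87 + 1.1178·37 = 49.8681
Δx_1 = L[1,3] · Δd_3 = 0.1178 · 7 = 0.8245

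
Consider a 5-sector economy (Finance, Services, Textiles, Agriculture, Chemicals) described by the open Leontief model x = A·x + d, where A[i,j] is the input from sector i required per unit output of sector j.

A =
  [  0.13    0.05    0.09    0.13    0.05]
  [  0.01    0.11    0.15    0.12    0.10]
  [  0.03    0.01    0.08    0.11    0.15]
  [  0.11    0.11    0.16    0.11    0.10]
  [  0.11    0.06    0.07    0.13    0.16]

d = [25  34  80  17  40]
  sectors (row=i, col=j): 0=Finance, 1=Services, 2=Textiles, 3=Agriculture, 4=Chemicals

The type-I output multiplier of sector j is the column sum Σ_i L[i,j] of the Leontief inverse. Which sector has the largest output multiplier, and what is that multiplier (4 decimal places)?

Form M = I − A:
  [  0.87   -0.05   -0.09   -0.13   -0.05]
  [ -0.01    0.89   -0.15   -0.12   -0.10]
  [ -0.03   -0.01    0.92   -0.11   -0.15]
  [ -0.11   -0.11   -0.16    0.89   -0.10]
  [ -0.11   -0.06   -0.07   -0.13    0.84]
Leontief inverse L = M⁻¹:
  [  1.2054    0.1088    0.1877    0.2353    0.1462]
  [  0.0795    1.1745    0.2565    0.2335    0.2182]
  [  0.0970    0.0598    1.1597    0.2012    0.2439]
  [  0.1990    0.1841    0.2840    1.2466    0.2329]
  [  0.2024    0.1316    0.1835    0.2572    1.2816]
Total output x = L · d:
  x_0 = 1.2054·25 + 0.1088·34 + 0.1877·80 + 0.2353·17 + 0.1462·40 = 58.6974
  x_1 = 0.0795·25 + 1.1745·34 + 0.2565·80 + 0.2335·17 + 0.2182·40 = 75.1345
  x_2 = 0.0970·25 + 0.0598·34 + 1.1597·80 + 0.2012·17 + 0.2439·40 = 110.4139
  x_3 = 0.1990·25 + 0.1841·34 + 0.2840·80 + 1.2466·17 + 0.2329·40 = 64.4638
  x_4 = 0.2024·25 + 0.1316·34 + 0.1835·80 + 0.2572·17 + 1.2816·40 = 79.8501
Output multipliers (column sums of L):
  Finance: 1.7832
  Services: 1.6588
  Textiles: 2.0714
  Agriculture: 2.1738
  Chemicals: 2.1228

Agriculture (2.1738)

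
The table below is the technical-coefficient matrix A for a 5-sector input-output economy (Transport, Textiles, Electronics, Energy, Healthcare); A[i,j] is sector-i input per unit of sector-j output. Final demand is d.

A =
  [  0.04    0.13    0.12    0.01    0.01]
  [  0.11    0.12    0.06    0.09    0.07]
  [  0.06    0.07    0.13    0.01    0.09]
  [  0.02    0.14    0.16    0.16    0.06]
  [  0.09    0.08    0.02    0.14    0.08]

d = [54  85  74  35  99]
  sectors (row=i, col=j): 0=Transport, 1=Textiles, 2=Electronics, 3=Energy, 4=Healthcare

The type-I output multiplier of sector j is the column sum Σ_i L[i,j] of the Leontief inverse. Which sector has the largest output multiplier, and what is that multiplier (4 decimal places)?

Form M = I − A:
  [  0.96   -0.13   -0.12   -0.01   -0.01]
  [ -0.11    0.88   -0.06   -0.09   -0.07]
  [ -0.06   -0.07    0.87   -0.01   -0.09]
  [ -0.02   -0.14   -0.16    0.84   -0.06]
  [ -0.09   -0.08   -0.02   -0.14    0.92]
Leontief inverse L = M⁻¹:
  [  1.0784    0.1836    0.1702    0.0421    0.0451]
  [  0.1608    1.2058    0.1360    0.1522    0.1167]
  [  0.1021    0.1293    1.1848    0.0509    0.1302]
  [  0.0815    0.2415    0.2591    1.2413    0.1256]
  [  0.1341    0.1624    0.0937    0.2074    1.1235]
Total output x = L · d:
  x_0 = 1.0784·54 + 0.1836·85 + 0.1702·74 + 0.0421·35 + 0.0451·99 = 92.3753
  x_1 = 0.1608·54 + 1.2058·85 + 0.1360·74 + 0.1522·35 + 0.1167·99 = 138.1158
  x_2 = 0.1021·54 + 0.1293·85 + 1.1848·74 + 0.0509·35 + 0.1302·99 = 118.8406
  x_3 = 0.0815·54 + 0.2415·85 + 0.2591·74 + 1.2413·35 + 0.1256·99 = 99.9827
  x_4 = 0.1341·54 + 0.1624·85 + 0.0937·74 + 0.2074·35 + 1.1235·99 = 146.4537
Output multipliers (column sums of L):
  Transport: 1.5569
  Textiles: 1.9226
  Electronics: 1.8437
  Energy: 1.6938
  Healthcare: 1.5410

Textiles (1.9226)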